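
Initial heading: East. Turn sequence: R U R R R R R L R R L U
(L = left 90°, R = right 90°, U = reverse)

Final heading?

Answer: Final heading: West

Derivation:
Start: East
  R (right (90° clockwise)) -> South
  U (U-turn (180°)) -> North
  R (right (90° clockwise)) -> East
  R (right (90° clockwise)) -> South
  R (right (90° clockwise)) -> West
  R (right (90° clockwise)) -> North
  R (right (90° clockwise)) -> East
  L (left (90° counter-clockwise)) -> North
  R (right (90° clockwise)) -> East
  R (right (90° clockwise)) -> South
  L (left (90° counter-clockwise)) -> East
  U (U-turn (180°)) -> West
Final: West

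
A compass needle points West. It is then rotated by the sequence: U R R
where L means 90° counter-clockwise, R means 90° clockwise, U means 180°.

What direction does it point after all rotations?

Answer: Final heading: West

Derivation:
Start: West
  U (U-turn (180°)) -> East
  R (right (90° clockwise)) -> South
  R (right (90° clockwise)) -> West
Final: West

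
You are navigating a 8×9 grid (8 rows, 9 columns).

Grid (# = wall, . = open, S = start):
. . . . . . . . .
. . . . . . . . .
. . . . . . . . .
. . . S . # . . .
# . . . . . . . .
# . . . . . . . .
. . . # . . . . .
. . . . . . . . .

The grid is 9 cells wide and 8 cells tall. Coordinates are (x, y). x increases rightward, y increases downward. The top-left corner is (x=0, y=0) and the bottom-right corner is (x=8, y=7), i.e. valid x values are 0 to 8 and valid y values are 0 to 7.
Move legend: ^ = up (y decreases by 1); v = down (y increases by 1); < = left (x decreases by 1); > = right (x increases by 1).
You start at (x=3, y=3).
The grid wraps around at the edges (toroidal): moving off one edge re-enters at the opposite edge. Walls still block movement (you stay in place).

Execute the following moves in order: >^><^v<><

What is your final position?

Start: (x=3, y=3)
  > (right): (x=3, y=3) -> (x=4, y=3)
  ^ (up): (x=4, y=3) -> (x=4, y=2)
  > (right): (x=4, y=2) -> (x=5, y=2)
  < (left): (x=5, y=2) -> (x=4, y=2)
  ^ (up): (x=4, y=2) -> (x=4, y=1)
  v (down): (x=4, y=1) -> (x=4, y=2)
  < (left): (x=4, y=2) -> (x=3, y=2)
  > (right): (x=3, y=2) -> (x=4, y=2)
  < (left): (x=4, y=2) -> (x=3, y=2)
Final: (x=3, y=2)

Answer: Final position: (x=3, y=2)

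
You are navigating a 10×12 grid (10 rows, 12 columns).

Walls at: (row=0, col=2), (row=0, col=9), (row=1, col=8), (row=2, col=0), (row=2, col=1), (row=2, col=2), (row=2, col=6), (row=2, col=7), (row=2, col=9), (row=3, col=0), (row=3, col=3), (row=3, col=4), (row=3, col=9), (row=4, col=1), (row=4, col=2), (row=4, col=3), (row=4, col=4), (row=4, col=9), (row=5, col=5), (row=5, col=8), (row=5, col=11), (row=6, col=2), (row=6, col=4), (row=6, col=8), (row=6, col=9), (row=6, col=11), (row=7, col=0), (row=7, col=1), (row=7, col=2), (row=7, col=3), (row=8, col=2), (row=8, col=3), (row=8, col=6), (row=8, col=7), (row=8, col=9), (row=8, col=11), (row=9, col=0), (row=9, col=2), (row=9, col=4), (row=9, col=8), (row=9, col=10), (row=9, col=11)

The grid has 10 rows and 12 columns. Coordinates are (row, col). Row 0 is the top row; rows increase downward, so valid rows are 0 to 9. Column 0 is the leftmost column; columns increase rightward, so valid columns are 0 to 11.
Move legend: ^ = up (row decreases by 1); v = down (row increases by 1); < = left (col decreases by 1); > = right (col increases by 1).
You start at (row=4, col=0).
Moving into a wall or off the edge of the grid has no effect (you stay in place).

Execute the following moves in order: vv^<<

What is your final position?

Start: (row=4, col=0)
  v (down): (row=4, col=0) -> (row=5, col=0)
  v (down): (row=5, col=0) -> (row=6, col=0)
  ^ (up): (row=6, col=0) -> (row=5, col=0)
  < (left): blocked, stay at (row=5, col=0)
  < (left): blocked, stay at (row=5, col=0)
Final: (row=5, col=0)

Answer: Final position: (row=5, col=0)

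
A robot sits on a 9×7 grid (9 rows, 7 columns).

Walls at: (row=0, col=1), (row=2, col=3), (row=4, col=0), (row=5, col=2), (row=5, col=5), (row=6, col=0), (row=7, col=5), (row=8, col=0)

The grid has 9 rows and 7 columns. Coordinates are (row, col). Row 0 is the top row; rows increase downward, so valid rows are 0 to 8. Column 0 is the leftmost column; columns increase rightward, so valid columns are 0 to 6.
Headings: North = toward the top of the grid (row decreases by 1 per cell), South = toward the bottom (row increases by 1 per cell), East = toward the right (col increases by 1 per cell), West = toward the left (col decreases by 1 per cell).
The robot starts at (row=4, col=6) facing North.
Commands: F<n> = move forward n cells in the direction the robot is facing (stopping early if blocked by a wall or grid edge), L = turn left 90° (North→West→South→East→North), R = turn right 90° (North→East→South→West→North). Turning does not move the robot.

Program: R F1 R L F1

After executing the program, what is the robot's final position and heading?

Start: (row=4, col=6), facing North
  R: turn right, now facing East
  F1: move forward 0/1 (blocked), now at (row=4, col=6)
  R: turn right, now facing South
  L: turn left, now facing East
  F1: move forward 0/1 (blocked), now at (row=4, col=6)
Final: (row=4, col=6), facing East

Answer: Final position: (row=4, col=6), facing East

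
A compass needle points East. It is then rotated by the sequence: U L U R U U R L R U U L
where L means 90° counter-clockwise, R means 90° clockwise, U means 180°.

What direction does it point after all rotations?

Answer: Final heading: East

Derivation:
Start: East
  U (U-turn (180°)) -> West
  L (left (90° counter-clockwise)) -> South
  U (U-turn (180°)) -> North
  R (right (90° clockwise)) -> East
  U (U-turn (180°)) -> West
  U (U-turn (180°)) -> East
  R (right (90° clockwise)) -> South
  L (left (90° counter-clockwise)) -> East
  R (right (90° clockwise)) -> South
  U (U-turn (180°)) -> North
  U (U-turn (180°)) -> South
  L (left (90° counter-clockwise)) -> East
Final: East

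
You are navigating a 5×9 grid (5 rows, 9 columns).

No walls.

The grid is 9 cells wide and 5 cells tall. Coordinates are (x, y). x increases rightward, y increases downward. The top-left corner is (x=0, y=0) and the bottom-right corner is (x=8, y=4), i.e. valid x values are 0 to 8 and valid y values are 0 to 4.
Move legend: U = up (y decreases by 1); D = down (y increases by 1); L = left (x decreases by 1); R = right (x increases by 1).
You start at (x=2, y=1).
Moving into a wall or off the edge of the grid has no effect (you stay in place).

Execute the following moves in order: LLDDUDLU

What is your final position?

Answer: Final position: (x=0, y=2)

Derivation:
Start: (x=2, y=1)
  L (left): (x=2, y=1) -> (x=1, y=1)
  L (left): (x=1, y=1) -> (x=0, y=1)
  D (down): (x=0, y=1) -> (x=0, y=2)
  D (down): (x=0, y=2) -> (x=0, y=3)
  U (up): (x=0, y=3) -> (x=0, y=2)
  D (down): (x=0, y=2) -> (x=0, y=3)
  L (left): blocked, stay at (x=0, y=3)
  U (up): (x=0, y=3) -> (x=0, y=2)
Final: (x=0, y=2)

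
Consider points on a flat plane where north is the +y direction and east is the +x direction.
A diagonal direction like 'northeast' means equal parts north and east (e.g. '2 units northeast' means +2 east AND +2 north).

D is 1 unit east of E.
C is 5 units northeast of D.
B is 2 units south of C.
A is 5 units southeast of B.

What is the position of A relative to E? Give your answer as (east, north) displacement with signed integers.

Place E at the origin (east=0, north=0).
  D is 1 unit east of E: delta (east=+1, north=+0); D at (east=1, north=0).
  C is 5 units northeast of D: delta (east=+5, north=+5); C at (east=6, north=5).
  B is 2 units south of C: delta (east=+0, north=-2); B at (east=6, north=3).
  A is 5 units southeast of B: delta (east=+5, north=-5); A at (east=11, north=-2).
Therefore A relative to E: (east=11, north=-2).

Answer: A is at (east=11, north=-2) relative to E.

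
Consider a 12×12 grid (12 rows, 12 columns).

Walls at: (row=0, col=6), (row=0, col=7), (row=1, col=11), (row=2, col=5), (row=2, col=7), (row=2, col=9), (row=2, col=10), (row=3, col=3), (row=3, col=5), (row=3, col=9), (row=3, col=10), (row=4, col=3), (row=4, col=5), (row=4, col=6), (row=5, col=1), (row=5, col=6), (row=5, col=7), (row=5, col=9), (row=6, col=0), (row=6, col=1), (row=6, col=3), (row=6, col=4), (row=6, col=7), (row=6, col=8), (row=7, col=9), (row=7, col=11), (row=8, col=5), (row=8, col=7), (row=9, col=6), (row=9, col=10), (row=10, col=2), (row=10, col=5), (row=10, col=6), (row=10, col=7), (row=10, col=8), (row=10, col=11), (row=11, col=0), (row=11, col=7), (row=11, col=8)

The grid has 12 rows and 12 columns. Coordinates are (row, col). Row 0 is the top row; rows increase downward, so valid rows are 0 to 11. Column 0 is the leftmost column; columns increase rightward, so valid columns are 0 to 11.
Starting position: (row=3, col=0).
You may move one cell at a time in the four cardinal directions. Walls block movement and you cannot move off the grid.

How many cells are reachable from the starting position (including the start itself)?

BFS flood-fill from (row=3, col=0):
  Distance 0: (row=3, col=0)
  Distance 1: (row=2, col=0), (row=3, col=1), (row=4, col=0)
  Distance 2: (row=1, col=0), (row=2, col=1), (row=3, col=2), (row=4, col=1), (row=5, col=0)
  Distance 3: (row=0, col=0), (row=1, col=1), (row=2, col=2), (row=4, col=2)
  Distance 4: (row=0, col=1), (row=1, col=2), (row=2, col=3), (row=5, col=2)
  Distance 5: (row=0, col=2), (row=1, col=3), (row=2, col=4), (row=5, col=3), (row=6, col=2)
  Distance 6: (row=0, col=3), (row=1, col=4), (row=3, col=4), (row=5, col=4), (row=7, col=2)
  Distance 7: (row=0, col=4), (row=1, col=5), (row=4, col=4), (row=5, col=5), (row=7, col=1), (row=7, col=3), (row=8, col=2)
  Distance 8: (row=0, col=5), (row=1, col=6), (row=6, col=5), (row=7, col=0), (row=7, col=4), (row=8, col=1), (row=8, col=3), (row=9, col=2)
  Distance 9: (row=1, col=7), (row=2, col=6), (row=6, col=6), (row=7, col=5), (row=8, col=0), (row=8, col=4), (row=9, col=1), (row=9, col=3)
  Distance 10: (row=1, col=8), (row=3, col=6), (row=7, col=6), (row=9, col=0), (row=9, col=4), (row=10, col=1), (row=10, col=3)
  Distance 11: (row=0, col=8), (row=1, col=9), (row=2, col=8), (row=3, col=7), (row=7, col=7), (row=8, col=6), (row=9, col=5), (row=10, col=0), (row=10, col=4), (row=11, col=1), (row=11, col=3)
  Distance 12: (row=0, col=9), (row=1, col=10), (row=3, col=8), (row=4, col=7), (row=7, col=8), (row=11, col=2), (row=11, col=4)
  Distance 13: (row=0, col=10), (row=4, col=8), (row=8, col=8), (row=11, col=5)
  Distance 14: (row=0, col=11), (row=4, col=9), (row=5, col=8), (row=8, col=9), (row=9, col=8), (row=11, col=6)
  Distance 15: (row=4, col=10), (row=8, col=10), (row=9, col=7), (row=9, col=9)
  Distance 16: (row=4, col=11), (row=5, col=10), (row=7, col=10), (row=8, col=11), (row=10, col=9)
  Distance 17: (row=3, col=11), (row=5, col=11), (row=6, col=10), (row=9, col=11), (row=10, col=10), (row=11, col=9)
  Distance 18: (row=2, col=11), (row=6, col=9), (row=6, col=11), (row=11, col=10)
  Distance 19: (row=11, col=11)
Total reachable: 105 (grid has 105 open cells total)

Answer: Reachable cells: 105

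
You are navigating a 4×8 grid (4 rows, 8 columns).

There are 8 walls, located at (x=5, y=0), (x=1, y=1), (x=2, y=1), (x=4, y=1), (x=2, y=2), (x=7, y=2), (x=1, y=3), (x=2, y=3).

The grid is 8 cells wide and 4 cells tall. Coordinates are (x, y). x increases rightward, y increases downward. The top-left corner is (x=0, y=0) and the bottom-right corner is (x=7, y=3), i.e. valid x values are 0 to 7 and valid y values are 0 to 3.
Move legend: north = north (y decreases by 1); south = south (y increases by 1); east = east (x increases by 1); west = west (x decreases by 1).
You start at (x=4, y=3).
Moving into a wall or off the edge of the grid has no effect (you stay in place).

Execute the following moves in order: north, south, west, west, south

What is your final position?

Start: (x=4, y=3)
  north (north): (x=4, y=3) -> (x=4, y=2)
  south (south): (x=4, y=2) -> (x=4, y=3)
  west (west): (x=4, y=3) -> (x=3, y=3)
  west (west): blocked, stay at (x=3, y=3)
  south (south): blocked, stay at (x=3, y=3)
Final: (x=3, y=3)

Answer: Final position: (x=3, y=3)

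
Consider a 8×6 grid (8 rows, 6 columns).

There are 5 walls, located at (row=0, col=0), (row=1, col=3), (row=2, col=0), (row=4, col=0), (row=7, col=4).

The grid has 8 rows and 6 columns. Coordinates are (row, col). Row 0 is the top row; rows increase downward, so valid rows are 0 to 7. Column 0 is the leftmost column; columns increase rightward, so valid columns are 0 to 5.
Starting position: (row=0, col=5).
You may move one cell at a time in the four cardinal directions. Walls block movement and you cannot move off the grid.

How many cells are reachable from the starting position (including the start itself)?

Answer: Reachable cells: 43

Derivation:
BFS flood-fill from (row=0, col=5):
  Distance 0: (row=0, col=5)
  Distance 1: (row=0, col=4), (row=1, col=5)
  Distance 2: (row=0, col=3), (row=1, col=4), (row=2, col=5)
  Distance 3: (row=0, col=2), (row=2, col=4), (row=3, col=5)
  Distance 4: (row=0, col=1), (row=1, col=2), (row=2, col=3), (row=3, col=4), (row=4, col=5)
  Distance 5: (row=1, col=1), (row=2, col=2), (row=3, col=3), (row=4, col=4), (row=5, col=5)
  Distance 6: (row=1, col=0), (row=2, col=1), (row=3, col=2), (row=4, col=3), (row=5, col=4), (row=6, col=5)
  Distance 7: (row=3, col=1), (row=4, col=2), (row=5, col=3), (row=6, col=4), (row=7, col=5)
  Distance 8: (row=3, col=0), (row=4, col=1), (row=5, col=2), (row=6, col=3)
  Distance 9: (row=5, col=1), (row=6, col=2), (row=7, col=3)
  Distance 10: (row=5, col=0), (row=6, col=1), (row=7, col=2)
  Distance 11: (row=6, col=0), (row=7, col=1)
  Distance 12: (row=7, col=0)
Total reachable: 43 (grid has 43 open cells total)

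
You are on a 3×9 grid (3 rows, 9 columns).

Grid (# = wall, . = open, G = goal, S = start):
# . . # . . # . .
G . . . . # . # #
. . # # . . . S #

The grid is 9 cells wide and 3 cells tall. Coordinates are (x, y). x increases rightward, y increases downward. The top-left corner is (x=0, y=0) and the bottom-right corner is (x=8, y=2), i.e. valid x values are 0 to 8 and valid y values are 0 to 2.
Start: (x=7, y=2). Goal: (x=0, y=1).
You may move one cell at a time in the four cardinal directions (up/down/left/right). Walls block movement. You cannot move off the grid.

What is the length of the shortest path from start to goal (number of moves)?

Answer: Shortest path length: 8

Derivation:
BFS from (x=7, y=2) until reaching (x=0, y=1):
  Distance 0: (x=7, y=2)
  Distance 1: (x=6, y=2)
  Distance 2: (x=6, y=1), (x=5, y=2)
  Distance 3: (x=4, y=2)
  Distance 4: (x=4, y=1)
  Distance 5: (x=4, y=0), (x=3, y=1)
  Distance 6: (x=5, y=0), (x=2, y=1)
  Distance 7: (x=2, y=0), (x=1, y=1)
  Distance 8: (x=1, y=0), (x=0, y=1), (x=1, y=2)  <- goal reached here
One shortest path (8 moves): (x=7, y=2) -> (x=6, y=2) -> (x=5, y=2) -> (x=4, y=2) -> (x=4, y=1) -> (x=3, y=1) -> (x=2, y=1) -> (x=1, y=1) -> (x=0, y=1)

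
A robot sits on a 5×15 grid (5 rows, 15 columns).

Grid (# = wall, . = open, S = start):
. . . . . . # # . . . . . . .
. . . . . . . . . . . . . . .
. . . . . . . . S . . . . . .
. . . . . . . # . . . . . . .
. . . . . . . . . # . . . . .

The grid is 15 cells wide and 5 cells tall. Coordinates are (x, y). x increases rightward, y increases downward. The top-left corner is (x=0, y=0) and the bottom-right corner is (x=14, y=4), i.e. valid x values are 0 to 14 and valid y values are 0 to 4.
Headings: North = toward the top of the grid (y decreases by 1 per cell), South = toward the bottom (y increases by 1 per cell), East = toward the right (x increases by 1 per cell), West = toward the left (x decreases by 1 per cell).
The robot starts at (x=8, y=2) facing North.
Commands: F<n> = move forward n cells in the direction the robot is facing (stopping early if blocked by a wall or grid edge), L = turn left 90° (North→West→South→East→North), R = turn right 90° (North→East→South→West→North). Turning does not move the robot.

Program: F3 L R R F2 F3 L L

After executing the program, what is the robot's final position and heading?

Start: (x=8, y=2), facing North
  F3: move forward 2/3 (blocked), now at (x=8, y=0)
  L: turn left, now facing West
  R: turn right, now facing North
  R: turn right, now facing East
  F2: move forward 2, now at (x=10, y=0)
  F3: move forward 3, now at (x=13, y=0)
  L: turn left, now facing North
  L: turn left, now facing West
Final: (x=13, y=0), facing West

Answer: Final position: (x=13, y=0), facing West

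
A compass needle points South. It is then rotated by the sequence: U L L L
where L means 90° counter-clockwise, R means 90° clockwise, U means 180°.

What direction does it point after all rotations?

Answer: Final heading: East

Derivation:
Start: South
  U (U-turn (180°)) -> North
  L (left (90° counter-clockwise)) -> West
  L (left (90° counter-clockwise)) -> South
  L (left (90° counter-clockwise)) -> East
Final: East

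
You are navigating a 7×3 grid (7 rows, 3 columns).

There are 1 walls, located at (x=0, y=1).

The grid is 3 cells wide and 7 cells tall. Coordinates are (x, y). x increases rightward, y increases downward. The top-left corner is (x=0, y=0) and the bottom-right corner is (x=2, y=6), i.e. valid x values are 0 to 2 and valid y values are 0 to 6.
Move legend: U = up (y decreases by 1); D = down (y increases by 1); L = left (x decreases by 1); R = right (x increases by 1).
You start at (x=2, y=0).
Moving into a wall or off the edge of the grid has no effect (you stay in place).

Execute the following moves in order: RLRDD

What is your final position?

Answer: Final position: (x=2, y=2)

Derivation:
Start: (x=2, y=0)
  R (right): blocked, stay at (x=2, y=0)
  L (left): (x=2, y=0) -> (x=1, y=0)
  R (right): (x=1, y=0) -> (x=2, y=0)
  D (down): (x=2, y=0) -> (x=2, y=1)
  D (down): (x=2, y=1) -> (x=2, y=2)
Final: (x=2, y=2)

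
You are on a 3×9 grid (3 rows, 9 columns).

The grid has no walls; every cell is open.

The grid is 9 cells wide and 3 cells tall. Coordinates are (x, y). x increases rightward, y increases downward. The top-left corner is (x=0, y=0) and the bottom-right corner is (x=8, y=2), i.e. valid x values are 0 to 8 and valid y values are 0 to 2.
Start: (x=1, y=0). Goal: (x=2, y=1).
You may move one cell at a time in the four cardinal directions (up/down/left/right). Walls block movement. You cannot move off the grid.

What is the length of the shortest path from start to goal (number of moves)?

BFS from (x=1, y=0) until reaching (x=2, y=1):
  Distance 0: (x=1, y=0)
  Distance 1: (x=0, y=0), (x=2, y=0), (x=1, y=1)
  Distance 2: (x=3, y=0), (x=0, y=1), (x=2, y=1), (x=1, y=2)  <- goal reached here
One shortest path (2 moves): (x=1, y=0) -> (x=2, y=0) -> (x=2, y=1)

Answer: Shortest path length: 2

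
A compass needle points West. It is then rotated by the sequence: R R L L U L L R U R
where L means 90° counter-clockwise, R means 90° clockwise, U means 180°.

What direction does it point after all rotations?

Start: West
  R (right (90° clockwise)) -> North
  R (right (90° clockwise)) -> East
  L (left (90° counter-clockwise)) -> North
  L (left (90° counter-clockwise)) -> West
  U (U-turn (180°)) -> East
  L (left (90° counter-clockwise)) -> North
  L (left (90° counter-clockwise)) -> West
  R (right (90° clockwise)) -> North
  U (U-turn (180°)) -> South
  R (right (90° clockwise)) -> West
Final: West

Answer: Final heading: West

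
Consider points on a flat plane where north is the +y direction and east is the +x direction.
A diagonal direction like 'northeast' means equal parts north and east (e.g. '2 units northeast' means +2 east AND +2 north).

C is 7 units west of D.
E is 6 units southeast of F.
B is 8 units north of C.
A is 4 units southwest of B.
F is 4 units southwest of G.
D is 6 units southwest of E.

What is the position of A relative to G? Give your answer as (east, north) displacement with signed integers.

Place G at the origin (east=0, north=0).
  F is 4 units southwest of G: delta (east=-4, north=-4); F at (east=-4, north=-4).
  E is 6 units southeast of F: delta (east=+6, north=-6); E at (east=2, north=-10).
  D is 6 units southwest of E: delta (east=-6, north=-6); D at (east=-4, north=-16).
  C is 7 units west of D: delta (east=-7, north=+0); C at (east=-11, north=-16).
  B is 8 units north of C: delta (east=+0, north=+8); B at (east=-11, north=-8).
  A is 4 units southwest of B: delta (east=-4, north=-4); A at (east=-15, north=-12).
Therefore A relative to G: (east=-15, north=-12).

Answer: A is at (east=-15, north=-12) relative to G.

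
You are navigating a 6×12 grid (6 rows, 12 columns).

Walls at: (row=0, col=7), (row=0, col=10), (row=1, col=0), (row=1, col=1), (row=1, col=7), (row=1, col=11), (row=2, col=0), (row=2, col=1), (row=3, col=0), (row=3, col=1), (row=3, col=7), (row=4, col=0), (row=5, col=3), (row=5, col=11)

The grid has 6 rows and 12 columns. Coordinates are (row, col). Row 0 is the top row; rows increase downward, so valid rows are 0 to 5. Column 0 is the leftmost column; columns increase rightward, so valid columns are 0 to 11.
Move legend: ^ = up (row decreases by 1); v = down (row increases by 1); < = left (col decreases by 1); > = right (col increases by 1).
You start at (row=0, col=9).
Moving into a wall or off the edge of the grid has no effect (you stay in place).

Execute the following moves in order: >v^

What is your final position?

Start: (row=0, col=9)
  > (right): blocked, stay at (row=0, col=9)
  v (down): (row=0, col=9) -> (row=1, col=9)
  ^ (up): (row=1, col=9) -> (row=0, col=9)
Final: (row=0, col=9)

Answer: Final position: (row=0, col=9)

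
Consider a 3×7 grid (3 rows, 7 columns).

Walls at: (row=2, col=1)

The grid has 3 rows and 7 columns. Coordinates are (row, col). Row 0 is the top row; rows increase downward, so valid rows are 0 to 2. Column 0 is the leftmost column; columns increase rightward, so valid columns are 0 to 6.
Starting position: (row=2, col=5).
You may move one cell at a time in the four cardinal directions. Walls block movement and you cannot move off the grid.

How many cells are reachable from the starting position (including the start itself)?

BFS flood-fill from (row=2, col=5):
  Distance 0: (row=2, col=5)
  Distance 1: (row=1, col=5), (row=2, col=4), (row=2, col=6)
  Distance 2: (row=0, col=5), (row=1, col=4), (row=1, col=6), (row=2, col=3)
  Distance 3: (row=0, col=4), (row=0, col=6), (row=1, col=3), (row=2, col=2)
  Distance 4: (row=0, col=3), (row=1, col=2)
  Distance 5: (row=0, col=2), (row=1, col=1)
  Distance 6: (row=0, col=1), (row=1, col=0)
  Distance 7: (row=0, col=0), (row=2, col=0)
Total reachable: 20 (grid has 20 open cells total)

Answer: Reachable cells: 20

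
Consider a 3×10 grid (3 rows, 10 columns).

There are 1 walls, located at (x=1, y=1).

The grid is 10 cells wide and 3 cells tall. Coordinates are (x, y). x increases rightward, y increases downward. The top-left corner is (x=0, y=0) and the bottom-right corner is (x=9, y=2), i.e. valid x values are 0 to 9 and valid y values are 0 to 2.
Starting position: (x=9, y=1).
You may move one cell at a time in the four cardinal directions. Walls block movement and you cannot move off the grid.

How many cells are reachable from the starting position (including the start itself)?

BFS flood-fill from (x=9, y=1):
  Distance 0: (x=9, y=1)
  Distance 1: (x=9, y=0), (x=8, y=1), (x=9, y=2)
  Distance 2: (x=8, y=0), (x=7, y=1), (x=8, y=2)
  Distance 3: (x=7, y=0), (x=6, y=1), (x=7, y=2)
  Distance 4: (x=6, y=0), (x=5, y=1), (x=6, y=2)
  Distance 5: (x=5, y=0), (x=4, y=1), (x=5, y=2)
  Distance 6: (x=4, y=0), (x=3, y=1), (x=4, y=2)
  Distance 7: (x=3, y=0), (x=2, y=1), (x=3, y=2)
  Distance 8: (x=2, y=0), (x=2, y=2)
  Distance 9: (x=1, y=0), (x=1, y=2)
  Distance 10: (x=0, y=0), (x=0, y=2)
  Distance 11: (x=0, y=1)
Total reachable: 29 (grid has 29 open cells total)

Answer: Reachable cells: 29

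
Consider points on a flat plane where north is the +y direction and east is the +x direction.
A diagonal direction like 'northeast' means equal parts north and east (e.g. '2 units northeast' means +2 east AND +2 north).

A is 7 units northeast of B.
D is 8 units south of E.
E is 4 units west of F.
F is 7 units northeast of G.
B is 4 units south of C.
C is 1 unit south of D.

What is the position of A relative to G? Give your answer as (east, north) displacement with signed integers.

Answer: A is at (east=10, north=1) relative to G.

Derivation:
Place G at the origin (east=0, north=0).
  F is 7 units northeast of G: delta (east=+7, north=+7); F at (east=7, north=7).
  E is 4 units west of F: delta (east=-4, north=+0); E at (east=3, north=7).
  D is 8 units south of E: delta (east=+0, north=-8); D at (east=3, north=-1).
  C is 1 unit south of D: delta (east=+0, north=-1); C at (east=3, north=-2).
  B is 4 units south of C: delta (east=+0, north=-4); B at (east=3, north=-6).
  A is 7 units northeast of B: delta (east=+7, north=+7); A at (east=10, north=1).
Therefore A relative to G: (east=10, north=1).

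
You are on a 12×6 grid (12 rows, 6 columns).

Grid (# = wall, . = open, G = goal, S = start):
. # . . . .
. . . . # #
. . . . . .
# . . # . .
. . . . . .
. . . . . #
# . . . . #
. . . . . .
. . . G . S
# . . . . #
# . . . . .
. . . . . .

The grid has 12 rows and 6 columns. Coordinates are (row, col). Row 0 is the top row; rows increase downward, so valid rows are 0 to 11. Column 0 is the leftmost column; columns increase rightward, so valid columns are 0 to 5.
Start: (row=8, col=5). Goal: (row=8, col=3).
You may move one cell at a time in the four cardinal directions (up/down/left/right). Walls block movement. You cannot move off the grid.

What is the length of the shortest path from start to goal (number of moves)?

BFS from (row=8, col=5) until reaching (row=8, col=3):
  Distance 0: (row=8, col=5)
  Distance 1: (row=7, col=5), (row=8, col=4)
  Distance 2: (row=7, col=4), (row=8, col=3), (row=9, col=4)  <- goal reached here
One shortest path (2 moves): (row=8, col=5) -> (row=8, col=4) -> (row=8, col=3)

Answer: Shortest path length: 2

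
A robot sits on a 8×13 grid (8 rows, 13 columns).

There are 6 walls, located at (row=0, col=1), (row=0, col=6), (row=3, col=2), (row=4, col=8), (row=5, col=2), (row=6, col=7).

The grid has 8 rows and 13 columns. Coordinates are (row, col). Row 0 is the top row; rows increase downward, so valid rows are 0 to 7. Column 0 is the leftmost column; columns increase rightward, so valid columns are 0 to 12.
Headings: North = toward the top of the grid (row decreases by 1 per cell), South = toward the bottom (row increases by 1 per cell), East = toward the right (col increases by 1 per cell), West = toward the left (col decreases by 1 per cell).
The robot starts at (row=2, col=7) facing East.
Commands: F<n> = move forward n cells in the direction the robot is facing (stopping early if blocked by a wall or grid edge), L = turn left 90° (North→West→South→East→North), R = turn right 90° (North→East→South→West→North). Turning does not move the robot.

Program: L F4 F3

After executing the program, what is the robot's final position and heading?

Answer: Final position: (row=0, col=7), facing North

Derivation:
Start: (row=2, col=7), facing East
  L: turn left, now facing North
  F4: move forward 2/4 (blocked), now at (row=0, col=7)
  F3: move forward 0/3 (blocked), now at (row=0, col=7)
Final: (row=0, col=7), facing North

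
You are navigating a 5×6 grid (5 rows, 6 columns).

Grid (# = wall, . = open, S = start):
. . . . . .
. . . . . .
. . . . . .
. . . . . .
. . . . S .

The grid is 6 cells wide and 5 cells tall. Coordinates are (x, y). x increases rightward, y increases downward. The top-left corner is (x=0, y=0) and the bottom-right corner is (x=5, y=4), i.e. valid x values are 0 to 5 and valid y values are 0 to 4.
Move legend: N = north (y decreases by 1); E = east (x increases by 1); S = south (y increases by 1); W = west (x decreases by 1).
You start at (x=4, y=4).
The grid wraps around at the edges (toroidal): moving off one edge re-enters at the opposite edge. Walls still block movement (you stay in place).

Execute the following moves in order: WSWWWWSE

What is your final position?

Answer: Final position: (x=0, y=1)

Derivation:
Start: (x=4, y=4)
  W (west): (x=4, y=4) -> (x=3, y=4)
  S (south): (x=3, y=4) -> (x=3, y=0)
  W (west): (x=3, y=0) -> (x=2, y=0)
  W (west): (x=2, y=0) -> (x=1, y=0)
  W (west): (x=1, y=0) -> (x=0, y=0)
  W (west): (x=0, y=0) -> (x=5, y=0)
  S (south): (x=5, y=0) -> (x=5, y=1)
  E (east): (x=5, y=1) -> (x=0, y=1)
Final: (x=0, y=1)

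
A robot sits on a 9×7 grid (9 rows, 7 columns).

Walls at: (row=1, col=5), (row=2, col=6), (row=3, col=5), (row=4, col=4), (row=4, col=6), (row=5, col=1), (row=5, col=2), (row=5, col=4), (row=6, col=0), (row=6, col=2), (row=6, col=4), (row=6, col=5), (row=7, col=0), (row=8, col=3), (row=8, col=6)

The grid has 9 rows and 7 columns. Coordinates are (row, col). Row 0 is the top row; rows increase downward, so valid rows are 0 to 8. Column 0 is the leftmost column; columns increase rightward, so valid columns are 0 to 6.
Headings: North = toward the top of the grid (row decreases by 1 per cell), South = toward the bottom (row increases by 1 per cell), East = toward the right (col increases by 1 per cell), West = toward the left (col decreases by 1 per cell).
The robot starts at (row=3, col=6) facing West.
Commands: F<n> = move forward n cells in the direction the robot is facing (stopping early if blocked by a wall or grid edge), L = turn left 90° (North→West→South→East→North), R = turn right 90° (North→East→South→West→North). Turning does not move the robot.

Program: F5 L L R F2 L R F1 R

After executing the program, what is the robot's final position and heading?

Answer: Final position: (row=3, col=6), facing West

Derivation:
Start: (row=3, col=6), facing West
  F5: move forward 0/5 (blocked), now at (row=3, col=6)
  L: turn left, now facing South
  L: turn left, now facing East
  R: turn right, now facing South
  F2: move forward 0/2 (blocked), now at (row=3, col=6)
  L: turn left, now facing East
  R: turn right, now facing South
  F1: move forward 0/1 (blocked), now at (row=3, col=6)
  R: turn right, now facing West
Final: (row=3, col=6), facing West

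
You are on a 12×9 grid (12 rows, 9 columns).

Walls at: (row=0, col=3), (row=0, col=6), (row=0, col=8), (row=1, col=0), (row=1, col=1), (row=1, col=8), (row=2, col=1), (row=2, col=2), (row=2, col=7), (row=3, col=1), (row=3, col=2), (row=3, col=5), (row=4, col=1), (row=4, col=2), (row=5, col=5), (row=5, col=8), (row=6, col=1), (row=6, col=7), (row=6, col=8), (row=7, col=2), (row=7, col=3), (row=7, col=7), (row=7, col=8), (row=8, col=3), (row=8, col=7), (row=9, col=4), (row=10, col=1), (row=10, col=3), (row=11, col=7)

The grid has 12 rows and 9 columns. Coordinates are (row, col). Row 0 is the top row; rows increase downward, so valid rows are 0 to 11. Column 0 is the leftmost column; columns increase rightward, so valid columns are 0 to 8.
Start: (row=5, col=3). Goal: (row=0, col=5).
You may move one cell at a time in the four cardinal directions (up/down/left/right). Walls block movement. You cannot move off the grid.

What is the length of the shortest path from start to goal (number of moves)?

BFS from (row=5, col=3) until reaching (row=0, col=5):
  Distance 0: (row=5, col=3)
  Distance 1: (row=4, col=3), (row=5, col=2), (row=5, col=4), (row=6, col=3)
  Distance 2: (row=3, col=3), (row=4, col=4), (row=5, col=1), (row=6, col=2), (row=6, col=4)
  Distance 3: (row=2, col=3), (row=3, col=4), (row=4, col=5), (row=5, col=0), (row=6, col=5), (row=7, col=4)
  Distance 4: (row=1, col=3), (row=2, col=4), (row=4, col=0), (row=4, col=6), (row=6, col=0), (row=6, col=6), (row=7, col=5), (row=8, col=4)
  Distance 5: (row=1, col=2), (row=1, col=4), (row=2, col=5), (row=3, col=0), (row=3, col=6), (row=4, col=7), (row=5, col=6), (row=7, col=0), (row=7, col=6), (row=8, col=5)
  Distance 6: (row=0, col=2), (row=0, col=4), (row=1, col=5), (row=2, col=0), (row=2, col=6), (row=3, col=7), (row=4, col=8), (row=5, col=7), (row=7, col=1), (row=8, col=0), (row=8, col=6), (row=9, col=5)
  Distance 7: (row=0, col=1), (row=0, col=5), (row=1, col=6), (row=3, col=8), (row=8, col=1), (row=9, col=0), (row=9, col=6), (row=10, col=5)  <- goal reached here
One shortest path (7 moves): (row=5, col=3) -> (row=5, col=4) -> (row=4, col=4) -> (row=3, col=4) -> (row=2, col=4) -> (row=2, col=5) -> (row=1, col=5) -> (row=0, col=5)

Answer: Shortest path length: 7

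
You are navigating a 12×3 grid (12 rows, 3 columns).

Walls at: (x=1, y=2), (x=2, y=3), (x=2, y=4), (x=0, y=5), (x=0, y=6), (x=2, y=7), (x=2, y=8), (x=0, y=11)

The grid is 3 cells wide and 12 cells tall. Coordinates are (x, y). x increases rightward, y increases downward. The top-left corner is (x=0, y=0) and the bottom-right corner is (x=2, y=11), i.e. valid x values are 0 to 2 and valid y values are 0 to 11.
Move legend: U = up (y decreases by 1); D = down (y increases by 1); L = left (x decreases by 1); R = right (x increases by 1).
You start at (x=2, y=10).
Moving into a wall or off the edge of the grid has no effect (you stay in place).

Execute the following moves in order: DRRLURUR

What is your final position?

Answer: Final position: (x=2, y=9)

Derivation:
Start: (x=2, y=10)
  D (down): (x=2, y=10) -> (x=2, y=11)
  R (right): blocked, stay at (x=2, y=11)
  R (right): blocked, stay at (x=2, y=11)
  L (left): (x=2, y=11) -> (x=1, y=11)
  U (up): (x=1, y=11) -> (x=1, y=10)
  R (right): (x=1, y=10) -> (x=2, y=10)
  U (up): (x=2, y=10) -> (x=2, y=9)
  R (right): blocked, stay at (x=2, y=9)
Final: (x=2, y=9)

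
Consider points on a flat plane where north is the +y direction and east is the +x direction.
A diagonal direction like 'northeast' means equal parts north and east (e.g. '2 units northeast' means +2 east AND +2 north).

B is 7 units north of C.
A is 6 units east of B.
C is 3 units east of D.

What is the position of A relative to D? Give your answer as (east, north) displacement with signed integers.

Place D at the origin (east=0, north=0).
  C is 3 units east of D: delta (east=+3, north=+0); C at (east=3, north=0).
  B is 7 units north of C: delta (east=+0, north=+7); B at (east=3, north=7).
  A is 6 units east of B: delta (east=+6, north=+0); A at (east=9, north=7).
Therefore A relative to D: (east=9, north=7).

Answer: A is at (east=9, north=7) relative to D.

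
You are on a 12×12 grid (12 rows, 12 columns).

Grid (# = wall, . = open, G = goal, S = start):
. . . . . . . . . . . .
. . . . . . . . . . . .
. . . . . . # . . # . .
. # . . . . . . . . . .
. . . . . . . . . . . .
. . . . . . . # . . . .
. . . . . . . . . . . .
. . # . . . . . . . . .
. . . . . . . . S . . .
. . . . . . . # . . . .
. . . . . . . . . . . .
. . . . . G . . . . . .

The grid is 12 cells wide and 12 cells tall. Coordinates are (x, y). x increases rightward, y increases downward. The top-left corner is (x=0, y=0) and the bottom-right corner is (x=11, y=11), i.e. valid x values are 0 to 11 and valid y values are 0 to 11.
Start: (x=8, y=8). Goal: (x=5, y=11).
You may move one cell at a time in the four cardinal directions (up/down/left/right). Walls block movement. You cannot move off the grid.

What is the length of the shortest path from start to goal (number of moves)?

Answer: Shortest path length: 6

Derivation:
BFS from (x=8, y=8) until reaching (x=5, y=11):
  Distance 0: (x=8, y=8)
  Distance 1: (x=8, y=7), (x=7, y=8), (x=9, y=8), (x=8, y=9)
  Distance 2: (x=8, y=6), (x=7, y=7), (x=9, y=7), (x=6, y=8), (x=10, y=8), (x=9, y=9), (x=8, y=10)
  Distance 3: (x=8, y=5), (x=7, y=6), (x=9, y=6), (x=6, y=7), (x=10, y=7), (x=5, y=8), (x=11, y=8), (x=6, y=9), (x=10, y=9), (x=7, y=10), (x=9, y=10), (x=8, y=11)
  Distance 4: (x=8, y=4), (x=9, y=5), (x=6, y=6), (x=10, y=6), (x=5, y=7), (x=11, y=7), (x=4, y=8), (x=5, y=9), (x=11, y=9), (x=6, y=10), (x=10, y=10), (x=7, y=11), (x=9, y=11)
  Distance 5: (x=8, y=3), (x=7, y=4), (x=9, y=4), (x=6, y=5), (x=10, y=5), (x=5, y=6), (x=11, y=6), (x=4, y=7), (x=3, y=8), (x=4, y=9), (x=5, y=10), (x=11, y=10), (x=6, y=11), (x=10, y=11)
  Distance 6: (x=8, y=2), (x=7, y=3), (x=9, y=3), (x=6, y=4), (x=10, y=4), (x=5, y=5), (x=11, y=5), (x=4, y=6), (x=3, y=7), (x=2, y=8), (x=3, y=9), (x=4, y=10), (x=5, y=11), (x=11, y=11)  <- goal reached here
One shortest path (6 moves): (x=8, y=8) -> (x=7, y=8) -> (x=6, y=8) -> (x=5, y=8) -> (x=5, y=9) -> (x=5, y=10) -> (x=5, y=11)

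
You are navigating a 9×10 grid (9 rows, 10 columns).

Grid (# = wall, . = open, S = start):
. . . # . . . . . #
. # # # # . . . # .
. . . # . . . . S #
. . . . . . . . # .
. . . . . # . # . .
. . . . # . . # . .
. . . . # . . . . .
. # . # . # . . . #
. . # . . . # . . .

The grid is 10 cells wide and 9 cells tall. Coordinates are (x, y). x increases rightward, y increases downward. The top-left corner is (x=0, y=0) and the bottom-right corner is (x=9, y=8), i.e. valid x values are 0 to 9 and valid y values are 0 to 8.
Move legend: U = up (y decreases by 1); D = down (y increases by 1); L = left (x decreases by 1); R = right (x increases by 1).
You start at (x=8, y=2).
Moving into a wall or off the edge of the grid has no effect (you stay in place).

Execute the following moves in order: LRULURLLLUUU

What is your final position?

Answer: Final position: (x=5, y=0)

Derivation:
Start: (x=8, y=2)
  L (left): (x=8, y=2) -> (x=7, y=2)
  R (right): (x=7, y=2) -> (x=8, y=2)
  U (up): blocked, stay at (x=8, y=2)
  L (left): (x=8, y=2) -> (x=7, y=2)
  U (up): (x=7, y=2) -> (x=7, y=1)
  R (right): blocked, stay at (x=7, y=1)
  L (left): (x=7, y=1) -> (x=6, y=1)
  L (left): (x=6, y=1) -> (x=5, y=1)
  L (left): blocked, stay at (x=5, y=1)
  U (up): (x=5, y=1) -> (x=5, y=0)
  U (up): blocked, stay at (x=5, y=0)
  U (up): blocked, stay at (x=5, y=0)
Final: (x=5, y=0)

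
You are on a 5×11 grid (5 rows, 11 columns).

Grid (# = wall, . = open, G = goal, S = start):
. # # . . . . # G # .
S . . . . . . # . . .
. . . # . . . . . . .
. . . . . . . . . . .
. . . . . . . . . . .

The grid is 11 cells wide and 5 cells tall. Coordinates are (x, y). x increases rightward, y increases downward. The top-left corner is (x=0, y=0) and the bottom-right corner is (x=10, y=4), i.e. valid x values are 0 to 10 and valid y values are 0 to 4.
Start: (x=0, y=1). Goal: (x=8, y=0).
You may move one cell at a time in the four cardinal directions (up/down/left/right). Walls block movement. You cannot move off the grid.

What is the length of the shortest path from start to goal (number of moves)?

BFS from (x=0, y=1) until reaching (x=8, y=0):
  Distance 0: (x=0, y=1)
  Distance 1: (x=0, y=0), (x=1, y=1), (x=0, y=2)
  Distance 2: (x=2, y=1), (x=1, y=2), (x=0, y=3)
  Distance 3: (x=3, y=1), (x=2, y=2), (x=1, y=3), (x=0, y=4)
  Distance 4: (x=3, y=0), (x=4, y=1), (x=2, y=3), (x=1, y=4)
  Distance 5: (x=4, y=0), (x=5, y=1), (x=4, y=2), (x=3, y=3), (x=2, y=4)
  Distance 6: (x=5, y=0), (x=6, y=1), (x=5, y=2), (x=4, y=3), (x=3, y=4)
  Distance 7: (x=6, y=0), (x=6, y=2), (x=5, y=3), (x=4, y=4)
  Distance 8: (x=7, y=2), (x=6, y=3), (x=5, y=4)
  Distance 9: (x=8, y=2), (x=7, y=3), (x=6, y=4)
  Distance 10: (x=8, y=1), (x=9, y=2), (x=8, y=3), (x=7, y=4)
  Distance 11: (x=8, y=0), (x=9, y=1), (x=10, y=2), (x=9, y=3), (x=8, y=4)  <- goal reached here
One shortest path (11 moves): (x=0, y=1) -> (x=1, y=1) -> (x=2, y=1) -> (x=3, y=1) -> (x=4, y=1) -> (x=5, y=1) -> (x=6, y=1) -> (x=6, y=2) -> (x=7, y=2) -> (x=8, y=2) -> (x=8, y=1) -> (x=8, y=0)

Answer: Shortest path length: 11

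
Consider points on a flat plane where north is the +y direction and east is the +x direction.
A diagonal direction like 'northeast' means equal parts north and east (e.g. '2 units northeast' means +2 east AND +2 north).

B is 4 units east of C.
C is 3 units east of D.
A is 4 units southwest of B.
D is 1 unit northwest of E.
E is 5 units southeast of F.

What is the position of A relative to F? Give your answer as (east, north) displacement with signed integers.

Answer: A is at (east=7, north=-8) relative to F.

Derivation:
Place F at the origin (east=0, north=0).
  E is 5 units southeast of F: delta (east=+5, north=-5); E at (east=5, north=-5).
  D is 1 unit northwest of E: delta (east=-1, north=+1); D at (east=4, north=-4).
  C is 3 units east of D: delta (east=+3, north=+0); C at (east=7, north=-4).
  B is 4 units east of C: delta (east=+4, north=+0); B at (east=11, north=-4).
  A is 4 units southwest of B: delta (east=-4, north=-4); A at (east=7, north=-8).
Therefore A relative to F: (east=7, north=-8).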